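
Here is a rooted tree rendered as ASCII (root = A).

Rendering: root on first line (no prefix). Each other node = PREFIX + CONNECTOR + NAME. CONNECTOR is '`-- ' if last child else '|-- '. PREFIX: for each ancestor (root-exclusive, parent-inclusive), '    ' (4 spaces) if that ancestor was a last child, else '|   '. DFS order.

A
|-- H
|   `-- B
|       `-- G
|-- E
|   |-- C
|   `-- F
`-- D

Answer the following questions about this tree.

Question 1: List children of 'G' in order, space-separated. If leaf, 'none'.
Answer: none

Derivation:
Node G's children (from adjacency): (leaf)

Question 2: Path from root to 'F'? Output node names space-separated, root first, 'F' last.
Answer: A E F

Derivation:
Walk down from root: A -> E -> F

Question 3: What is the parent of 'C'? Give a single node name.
Scan adjacency: C appears as child of E

Answer: E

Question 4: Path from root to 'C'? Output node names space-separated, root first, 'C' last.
Answer: A E C

Derivation:
Walk down from root: A -> E -> C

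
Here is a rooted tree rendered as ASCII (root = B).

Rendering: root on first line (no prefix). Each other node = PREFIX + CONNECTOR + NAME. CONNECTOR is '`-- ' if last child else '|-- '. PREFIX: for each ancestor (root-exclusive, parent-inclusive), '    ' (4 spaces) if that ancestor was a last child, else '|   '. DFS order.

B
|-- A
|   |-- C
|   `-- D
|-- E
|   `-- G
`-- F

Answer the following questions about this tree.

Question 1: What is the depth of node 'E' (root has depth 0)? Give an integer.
Path from root to E: B -> E
Depth = number of edges = 1

Answer: 1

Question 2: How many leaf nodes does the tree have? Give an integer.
Answer: 4

Derivation:
Leaves (nodes with no children): C, D, F, G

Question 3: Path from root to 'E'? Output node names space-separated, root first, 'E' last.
Answer: B E

Derivation:
Walk down from root: B -> E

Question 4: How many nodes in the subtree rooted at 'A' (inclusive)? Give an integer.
Answer: 3

Derivation:
Subtree rooted at A contains: A, C, D
Count = 3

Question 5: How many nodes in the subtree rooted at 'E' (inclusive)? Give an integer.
Answer: 2

Derivation:
Subtree rooted at E contains: E, G
Count = 2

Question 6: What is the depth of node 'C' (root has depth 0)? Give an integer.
Path from root to C: B -> A -> C
Depth = number of edges = 2

Answer: 2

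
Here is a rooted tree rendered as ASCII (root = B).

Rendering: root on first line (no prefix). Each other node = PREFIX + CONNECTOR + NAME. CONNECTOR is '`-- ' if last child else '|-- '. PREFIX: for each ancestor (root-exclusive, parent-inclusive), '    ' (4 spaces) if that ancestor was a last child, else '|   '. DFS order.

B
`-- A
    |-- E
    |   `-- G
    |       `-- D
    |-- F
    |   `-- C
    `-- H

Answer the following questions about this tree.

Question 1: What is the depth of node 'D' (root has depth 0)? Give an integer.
Answer: 4

Derivation:
Path from root to D: B -> A -> E -> G -> D
Depth = number of edges = 4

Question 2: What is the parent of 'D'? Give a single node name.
Scan adjacency: D appears as child of G

Answer: G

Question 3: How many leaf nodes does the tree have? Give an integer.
Leaves (nodes with no children): C, D, H

Answer: 3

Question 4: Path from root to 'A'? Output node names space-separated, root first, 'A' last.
Walk down from root: B -> A

Answer: B A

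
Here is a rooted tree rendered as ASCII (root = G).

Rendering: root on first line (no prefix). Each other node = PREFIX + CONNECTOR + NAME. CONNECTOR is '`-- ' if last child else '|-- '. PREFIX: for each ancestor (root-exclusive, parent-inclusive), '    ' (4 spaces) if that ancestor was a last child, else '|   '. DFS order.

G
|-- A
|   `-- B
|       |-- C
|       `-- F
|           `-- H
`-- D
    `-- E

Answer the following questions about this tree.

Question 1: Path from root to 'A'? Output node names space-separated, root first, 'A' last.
Walk down from root: G -> A

Answer: G A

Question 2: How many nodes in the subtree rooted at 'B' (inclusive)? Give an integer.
Answer: 4

Derivation:
Subtree rooted at B contains: B, C, F, H
Count = 4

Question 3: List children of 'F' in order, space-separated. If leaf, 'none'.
Answer: H

Derivation:
Node F's children (from adjacency): H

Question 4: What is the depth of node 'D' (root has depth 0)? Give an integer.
Path from root to D: G -> D
Depth = number of edges = 1

Answer: 1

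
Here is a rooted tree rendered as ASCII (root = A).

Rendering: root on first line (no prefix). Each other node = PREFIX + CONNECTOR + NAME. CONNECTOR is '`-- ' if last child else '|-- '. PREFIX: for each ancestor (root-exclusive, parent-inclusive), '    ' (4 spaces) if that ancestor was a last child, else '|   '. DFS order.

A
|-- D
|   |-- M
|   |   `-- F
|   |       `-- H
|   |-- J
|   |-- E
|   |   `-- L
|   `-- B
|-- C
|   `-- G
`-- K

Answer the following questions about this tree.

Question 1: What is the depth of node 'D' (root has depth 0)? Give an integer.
Path from root to D: A -> D
Depth = number of edges = 1

Answer: 1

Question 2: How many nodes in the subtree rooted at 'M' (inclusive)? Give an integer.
Subtree rooted at M contains: F, H, M
Count = 3

Answer: 3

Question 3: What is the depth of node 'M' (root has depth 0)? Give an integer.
Path from root to M: A -> D -> M
Depth = number of edges = 2

Answer: 2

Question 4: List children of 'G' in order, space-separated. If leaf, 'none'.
Answer: none

Derivation:
Node G's children (from adjacency): (leaf)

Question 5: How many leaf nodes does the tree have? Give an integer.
Answer: 6

Derivation:
Leaves (nodes with no children): B, G, H, J, K, L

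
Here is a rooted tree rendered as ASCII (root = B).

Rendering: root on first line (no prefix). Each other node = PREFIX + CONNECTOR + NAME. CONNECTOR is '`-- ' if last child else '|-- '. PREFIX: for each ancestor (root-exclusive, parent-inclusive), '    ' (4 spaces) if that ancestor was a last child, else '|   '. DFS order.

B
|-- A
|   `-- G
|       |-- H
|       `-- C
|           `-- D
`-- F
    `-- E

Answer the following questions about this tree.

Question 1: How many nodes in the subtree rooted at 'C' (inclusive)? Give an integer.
Answer: 2

Derivation:
Subtree rooted at C contains: C, D
Count = 2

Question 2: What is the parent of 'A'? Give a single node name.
Answer: B

Derivation:
Scan adjacency: A appears as child of B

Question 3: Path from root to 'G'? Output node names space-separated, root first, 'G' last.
Walk down from root: B -> A -> G

Answer: B A G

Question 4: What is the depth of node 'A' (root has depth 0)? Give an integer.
Answer: 1

Derivation:
Path from root to A: B -> A
Depth = number of edges = 1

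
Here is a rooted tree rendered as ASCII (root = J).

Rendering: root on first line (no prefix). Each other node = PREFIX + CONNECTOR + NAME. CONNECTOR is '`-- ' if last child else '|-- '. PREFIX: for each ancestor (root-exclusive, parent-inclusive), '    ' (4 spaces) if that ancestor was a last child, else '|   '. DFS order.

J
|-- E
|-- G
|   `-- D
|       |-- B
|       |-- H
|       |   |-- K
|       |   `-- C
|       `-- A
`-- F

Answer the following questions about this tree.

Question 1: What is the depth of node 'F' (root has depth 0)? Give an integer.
Answer: 1

Derivation:
Path from root to F: J -> F
Depth = number of edges = 1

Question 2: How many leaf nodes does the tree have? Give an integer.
Answer: 6

Derivation:
Leaves (nodes with no children): A, B, C, E, F, K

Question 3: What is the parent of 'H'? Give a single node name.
Scan adjacency: H appears as child of D

Answer: D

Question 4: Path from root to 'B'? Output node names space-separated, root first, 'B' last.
Answer: J G D B

Derivation:
Walk down from root: J -> G -> D -> B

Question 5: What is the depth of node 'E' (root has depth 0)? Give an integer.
Answer: 1

Derivation:
Path from root to E: J -> E
Depth = number of edges = 1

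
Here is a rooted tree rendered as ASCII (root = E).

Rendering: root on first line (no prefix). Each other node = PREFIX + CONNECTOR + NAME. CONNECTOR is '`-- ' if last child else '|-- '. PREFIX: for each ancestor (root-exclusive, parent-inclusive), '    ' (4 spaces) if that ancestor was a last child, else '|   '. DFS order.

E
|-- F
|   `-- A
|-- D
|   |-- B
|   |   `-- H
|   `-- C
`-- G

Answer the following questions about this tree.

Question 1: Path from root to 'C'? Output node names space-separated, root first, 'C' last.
Answer: E D C

Derivation:
Walk down from root: E -> D -> C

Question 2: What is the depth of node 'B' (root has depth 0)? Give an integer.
Answer: 2

Derivation:
Path from root to B: E -> D -> B
Depth = number of edges = 2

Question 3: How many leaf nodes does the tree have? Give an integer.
Leaves (nodes with no children): A, C, G, H

Answer: 4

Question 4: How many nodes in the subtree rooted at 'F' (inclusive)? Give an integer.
Answer: 2

Derivation:
Subtree rooted at F contains: A, F
Count = 2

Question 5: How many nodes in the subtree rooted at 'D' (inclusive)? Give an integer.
Answer: 4

Derivation:
Subtree rooted at D contains: B, C, D, H
Count = 4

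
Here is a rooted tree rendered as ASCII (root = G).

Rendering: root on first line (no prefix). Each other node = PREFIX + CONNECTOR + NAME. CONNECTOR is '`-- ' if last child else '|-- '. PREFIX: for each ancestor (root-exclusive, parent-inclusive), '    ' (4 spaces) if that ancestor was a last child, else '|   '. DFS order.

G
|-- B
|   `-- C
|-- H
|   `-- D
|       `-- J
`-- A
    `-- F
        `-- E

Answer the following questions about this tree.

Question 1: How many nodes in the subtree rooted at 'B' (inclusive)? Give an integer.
Subtree rooted at B contains: B, C
Count = 2

Answer: 2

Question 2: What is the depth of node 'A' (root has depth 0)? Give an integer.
Path from root to A: G -> A
Depth = number of edges = 1

Answer: 1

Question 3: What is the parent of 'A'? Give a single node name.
Scan adjacency: A appears as child of G

Answer: G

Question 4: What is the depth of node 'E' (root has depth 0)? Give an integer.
Answer: 3

Derivation:
Path from root to E: G -> A -> F -> E
Depth = number of edges = 3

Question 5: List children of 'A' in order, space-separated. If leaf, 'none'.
Answer: F

Derivation:
Node A's children (from adjacency): F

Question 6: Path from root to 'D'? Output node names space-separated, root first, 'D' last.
Answer: G H D

Derivation:
Walk down from root: G -> H -> D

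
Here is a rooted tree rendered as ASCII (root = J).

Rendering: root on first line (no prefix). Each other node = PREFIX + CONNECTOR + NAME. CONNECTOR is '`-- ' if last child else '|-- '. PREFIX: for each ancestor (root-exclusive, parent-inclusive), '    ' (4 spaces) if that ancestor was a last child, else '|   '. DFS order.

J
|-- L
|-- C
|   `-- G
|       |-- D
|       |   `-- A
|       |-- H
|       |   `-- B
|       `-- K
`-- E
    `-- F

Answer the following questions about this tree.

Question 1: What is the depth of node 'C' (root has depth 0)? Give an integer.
Path from root to C: J -> C
Depth = number of edges = 1

Answer: 1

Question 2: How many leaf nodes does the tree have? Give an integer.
Leaves (nodes with no children): A, B, F, K, L

Answer: 5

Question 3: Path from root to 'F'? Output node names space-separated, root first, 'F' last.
Answer: J E F

Derivation:
Walk down from root: J -> E -> F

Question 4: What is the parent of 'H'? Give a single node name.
Answer: G

Derivation:
Scan adjacency: H appears as child of G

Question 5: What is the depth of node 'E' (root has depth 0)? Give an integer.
Answer: 1

Derivation:
Path from root to E: J -> E
Depth = number of edges = 1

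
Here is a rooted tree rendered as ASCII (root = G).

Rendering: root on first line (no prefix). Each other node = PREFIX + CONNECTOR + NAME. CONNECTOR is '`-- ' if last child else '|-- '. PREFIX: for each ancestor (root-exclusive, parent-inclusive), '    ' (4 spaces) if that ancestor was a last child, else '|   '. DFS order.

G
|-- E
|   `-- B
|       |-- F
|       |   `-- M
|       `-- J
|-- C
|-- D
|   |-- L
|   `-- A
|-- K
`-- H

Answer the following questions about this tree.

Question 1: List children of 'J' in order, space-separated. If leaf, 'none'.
Node J's children (from adjacency): (leaf)

Answer: none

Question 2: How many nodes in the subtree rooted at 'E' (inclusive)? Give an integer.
Subtree rooted at E contains: B, E, F, J, M
Count = 5

Answer: 5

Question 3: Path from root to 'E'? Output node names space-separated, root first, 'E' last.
Walk down from root: G -> E

Answer: G E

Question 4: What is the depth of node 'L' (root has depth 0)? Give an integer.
Path from root to L: G -> D -> L
Depth = number of edges = 2

Answer: 2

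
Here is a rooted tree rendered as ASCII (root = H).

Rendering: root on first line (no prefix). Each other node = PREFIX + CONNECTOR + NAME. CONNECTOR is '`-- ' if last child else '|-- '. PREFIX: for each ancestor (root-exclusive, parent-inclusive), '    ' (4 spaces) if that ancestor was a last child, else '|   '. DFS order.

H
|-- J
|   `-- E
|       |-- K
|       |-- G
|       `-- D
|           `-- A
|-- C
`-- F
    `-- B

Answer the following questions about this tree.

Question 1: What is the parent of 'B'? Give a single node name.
Scan adjacency: B appears as child of F

Answer: F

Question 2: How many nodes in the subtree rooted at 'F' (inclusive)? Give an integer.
Answer: 2

Derivation:
Subtree rooted at F contains: B, F
Count = 2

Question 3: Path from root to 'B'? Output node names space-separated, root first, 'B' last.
Walk down from root: H -> F -> B

Answer: H F B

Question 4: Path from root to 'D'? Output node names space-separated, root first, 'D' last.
Answer: H J E D

Derivation:
Walk down from root: H -> J -> E -> D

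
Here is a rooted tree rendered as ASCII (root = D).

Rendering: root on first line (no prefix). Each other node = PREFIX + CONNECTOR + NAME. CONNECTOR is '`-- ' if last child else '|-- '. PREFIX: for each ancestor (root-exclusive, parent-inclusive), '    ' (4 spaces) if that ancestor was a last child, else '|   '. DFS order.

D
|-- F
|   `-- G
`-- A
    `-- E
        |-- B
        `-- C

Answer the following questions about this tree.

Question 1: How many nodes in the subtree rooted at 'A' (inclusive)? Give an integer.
Subtree rooted at A contains: A, B, C, E
Count = 4

Answer: 4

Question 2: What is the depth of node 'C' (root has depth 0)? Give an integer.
Path from root to C: D -> A -> E -> C
Depth = number of edges = 3

Answer: 3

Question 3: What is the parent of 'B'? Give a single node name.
Answer: E

Derivation:
Scan adjacency: B appears as child of E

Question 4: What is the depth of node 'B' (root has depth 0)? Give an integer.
Answer: 3

Derivation:
Path from root to B: D -> A -> E -> B
Depth = number of edges = 3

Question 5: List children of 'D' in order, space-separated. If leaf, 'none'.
Answer: F A

Derivation:
Node D's children (from adjacency): F, A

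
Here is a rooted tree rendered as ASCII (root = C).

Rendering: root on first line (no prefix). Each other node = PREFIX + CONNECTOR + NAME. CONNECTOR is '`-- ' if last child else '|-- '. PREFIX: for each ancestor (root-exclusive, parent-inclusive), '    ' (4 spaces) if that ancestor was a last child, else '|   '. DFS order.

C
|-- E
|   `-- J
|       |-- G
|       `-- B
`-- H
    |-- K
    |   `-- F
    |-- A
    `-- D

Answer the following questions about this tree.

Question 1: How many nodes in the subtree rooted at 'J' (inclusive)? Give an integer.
Subtree rooted at J contains: B, G, J
Count = 3

Answer: 3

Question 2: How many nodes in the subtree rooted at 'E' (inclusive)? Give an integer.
Answer: 4

Derivation:
Subtree rooted at E contains: B, E, G, J
Count = 4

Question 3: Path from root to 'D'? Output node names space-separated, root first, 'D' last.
Walk down from root: C -> H -> D

Answer: C H D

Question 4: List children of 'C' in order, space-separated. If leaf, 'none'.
Answer: E H

Derivation:
Node C's children (from adjacency): E, H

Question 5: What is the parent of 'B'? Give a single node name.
Scan adjacency: B appears as child of J

Answer: J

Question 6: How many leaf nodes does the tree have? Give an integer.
Answer: 5

Derivation:
Leaves (nodes with no children): A, B, D, F, G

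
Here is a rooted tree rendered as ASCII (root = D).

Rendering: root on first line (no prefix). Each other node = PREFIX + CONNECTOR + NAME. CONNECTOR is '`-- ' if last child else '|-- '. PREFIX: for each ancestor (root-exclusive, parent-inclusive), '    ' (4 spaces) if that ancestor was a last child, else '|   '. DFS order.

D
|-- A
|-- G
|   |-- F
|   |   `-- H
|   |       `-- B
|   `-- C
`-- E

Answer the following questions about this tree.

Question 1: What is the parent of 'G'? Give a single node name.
Answer: D

Derivation:
Scan adjacency: G appears as child of D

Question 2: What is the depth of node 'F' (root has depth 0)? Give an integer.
Path from root to F: D -> G -> F
Depth = number of edges = 2

Answer: 2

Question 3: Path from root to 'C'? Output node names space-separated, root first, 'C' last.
Walk down from root: D -> G -> C

Answer: D G C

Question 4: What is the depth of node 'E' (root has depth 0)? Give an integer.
Path from root to E: D -> E
Depth = number of edges = 1

Answer: 1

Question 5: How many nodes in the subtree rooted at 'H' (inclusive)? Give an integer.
Subtree rooted at H contains: B, H
Count = 2

Answer: 2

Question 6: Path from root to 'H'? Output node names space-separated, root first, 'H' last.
Answer: D G F H

Derivation:
Walk down from root: D -> G -> F -> H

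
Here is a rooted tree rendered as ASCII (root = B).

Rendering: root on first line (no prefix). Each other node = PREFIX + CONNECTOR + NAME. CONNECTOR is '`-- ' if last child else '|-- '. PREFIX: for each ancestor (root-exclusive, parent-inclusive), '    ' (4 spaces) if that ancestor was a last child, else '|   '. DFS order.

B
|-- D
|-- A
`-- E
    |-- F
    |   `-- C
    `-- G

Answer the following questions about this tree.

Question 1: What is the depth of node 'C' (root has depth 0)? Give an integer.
Path from root to C: B -> E -> F -> C
Depth = number of edges = 3

Answer: 3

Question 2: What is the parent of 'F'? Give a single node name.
Scan adjacency: F appears as child of E

Answer: E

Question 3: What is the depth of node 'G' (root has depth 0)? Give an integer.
Path from root to G: B -> E -> G
Depth = number of edges = 2

Answer: 2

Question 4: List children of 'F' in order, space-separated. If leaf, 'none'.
Node F's children (from adjacency): C

Answer: C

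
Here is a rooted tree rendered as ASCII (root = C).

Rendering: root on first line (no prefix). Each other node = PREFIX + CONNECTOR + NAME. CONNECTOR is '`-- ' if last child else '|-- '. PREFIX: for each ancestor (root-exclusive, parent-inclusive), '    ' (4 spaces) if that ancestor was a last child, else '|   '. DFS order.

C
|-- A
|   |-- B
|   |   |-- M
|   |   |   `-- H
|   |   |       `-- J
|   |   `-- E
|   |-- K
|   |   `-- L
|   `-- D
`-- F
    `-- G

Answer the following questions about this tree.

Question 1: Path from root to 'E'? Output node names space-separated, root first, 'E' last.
Answer: C A B E

Derivation:
Walk down from root: C -> A -> B -> E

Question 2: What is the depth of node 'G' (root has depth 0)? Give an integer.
Path from root to G: C -> F -> G
Depth = number of edges = 2

Answer: 2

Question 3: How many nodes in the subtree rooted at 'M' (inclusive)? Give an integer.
Answer: 3

Derivation:
Subtree rooted at M contains: H, J, M
Count = 3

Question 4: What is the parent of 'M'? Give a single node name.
Answer: B

Derivation:
Scan adjacency: M appears as child of B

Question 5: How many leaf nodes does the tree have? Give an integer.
Answer: 5

Derivation:
Leaves (nodes with no children): D, E, G, J, L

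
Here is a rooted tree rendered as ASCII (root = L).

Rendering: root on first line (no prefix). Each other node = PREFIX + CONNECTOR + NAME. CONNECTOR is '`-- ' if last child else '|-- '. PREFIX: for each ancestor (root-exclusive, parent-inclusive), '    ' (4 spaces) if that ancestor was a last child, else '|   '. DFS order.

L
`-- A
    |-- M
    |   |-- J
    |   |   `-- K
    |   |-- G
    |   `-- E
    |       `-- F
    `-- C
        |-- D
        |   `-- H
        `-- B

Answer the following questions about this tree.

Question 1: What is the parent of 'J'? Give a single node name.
Scan adjacency: J appears as child of M

Answer: M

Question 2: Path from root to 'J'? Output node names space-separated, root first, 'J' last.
Answer: L A M J

Derivation:
Walk down from root: L -> A -> M -> J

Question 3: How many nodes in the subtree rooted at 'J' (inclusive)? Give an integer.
Subtree rooted at J contains: J, K
Count = 2

Answer: 2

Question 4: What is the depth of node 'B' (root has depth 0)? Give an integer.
Answer: 3

Derivation:
Path from root to B: L -> A -> C -> B
Depth = number of edges = 3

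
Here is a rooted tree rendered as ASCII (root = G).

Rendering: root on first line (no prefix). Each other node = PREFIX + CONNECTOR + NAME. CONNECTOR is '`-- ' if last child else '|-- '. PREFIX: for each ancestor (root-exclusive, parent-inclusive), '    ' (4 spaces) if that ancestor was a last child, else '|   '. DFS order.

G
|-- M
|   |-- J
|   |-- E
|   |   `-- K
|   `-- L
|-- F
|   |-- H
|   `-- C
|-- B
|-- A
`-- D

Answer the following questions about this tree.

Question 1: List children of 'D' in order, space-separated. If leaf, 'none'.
Node D's children (from adjacency): (leaf)

Answer: none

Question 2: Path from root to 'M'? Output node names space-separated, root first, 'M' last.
Answer: G M

Derivation:
Walk down from root: G -> M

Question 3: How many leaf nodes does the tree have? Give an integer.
Leaves (nodes with no children): A, B, C, D, H, J, K, L

Answer: 8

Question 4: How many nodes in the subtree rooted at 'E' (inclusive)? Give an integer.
Answer: 2

Derivation:
Subtree rooted at E contains: E, K
Count = 2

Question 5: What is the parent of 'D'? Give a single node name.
Scan adjacency: D appears as child of G

Answer: G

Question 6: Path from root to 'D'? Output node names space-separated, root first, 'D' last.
Answer: G D

Derivation:
Walk down from root: G -> D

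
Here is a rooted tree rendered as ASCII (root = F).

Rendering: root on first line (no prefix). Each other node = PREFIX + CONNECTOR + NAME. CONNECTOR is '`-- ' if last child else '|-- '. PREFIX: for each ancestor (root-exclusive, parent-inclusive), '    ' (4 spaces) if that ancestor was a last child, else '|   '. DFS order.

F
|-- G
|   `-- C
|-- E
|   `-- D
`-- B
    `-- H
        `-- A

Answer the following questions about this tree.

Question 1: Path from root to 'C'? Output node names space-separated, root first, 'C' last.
Answer: F G C

Derivation:
Walk down from root: F -> G -> C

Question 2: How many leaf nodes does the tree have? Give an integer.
Answer: 3

Derivation:
Leaves (nodes with no children): A, C, D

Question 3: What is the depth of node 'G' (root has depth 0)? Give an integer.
Answer: 1

Derivation:
Path from root to G: F -> G
Depth = number of edges = 1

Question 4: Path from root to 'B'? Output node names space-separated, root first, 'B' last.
Answer: F B

Derivation:
Walk down from root: F -> B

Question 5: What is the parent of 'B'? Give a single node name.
Scan adjacency: B appears as child of F

Answer: F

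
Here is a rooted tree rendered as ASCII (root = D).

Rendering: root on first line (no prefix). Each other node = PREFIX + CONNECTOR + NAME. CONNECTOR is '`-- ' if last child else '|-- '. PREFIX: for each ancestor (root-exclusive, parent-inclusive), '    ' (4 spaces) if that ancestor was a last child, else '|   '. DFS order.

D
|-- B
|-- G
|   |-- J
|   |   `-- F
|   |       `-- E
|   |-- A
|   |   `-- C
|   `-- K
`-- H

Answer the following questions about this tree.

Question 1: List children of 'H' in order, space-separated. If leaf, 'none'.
Answer: none

Derivation:
Node H's children (from adjacency): (leaf)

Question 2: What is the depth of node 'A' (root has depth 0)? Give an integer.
Answer: 2

Derivation:
Path from root to A: D -> G -> A
Depth = number of edges = 2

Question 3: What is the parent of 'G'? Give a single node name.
Scan adjacency: G appears as child of D

Answer: D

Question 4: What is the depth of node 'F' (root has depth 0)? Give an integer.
Path from root to F: D -> G -> J -> F
Depth = number of edges = 3

Answer: 3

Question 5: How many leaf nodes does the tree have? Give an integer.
Answer: 5

Derivation:
Leaves (nodes with no children): B, C, E, H, K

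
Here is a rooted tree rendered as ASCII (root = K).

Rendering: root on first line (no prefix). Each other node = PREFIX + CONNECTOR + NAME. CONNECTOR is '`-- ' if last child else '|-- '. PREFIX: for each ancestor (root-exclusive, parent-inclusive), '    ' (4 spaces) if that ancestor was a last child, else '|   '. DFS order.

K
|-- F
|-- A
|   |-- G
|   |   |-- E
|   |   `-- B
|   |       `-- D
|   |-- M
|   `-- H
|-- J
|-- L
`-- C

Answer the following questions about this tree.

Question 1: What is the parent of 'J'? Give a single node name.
Scan adjacency: J appears as child of K

Answer: K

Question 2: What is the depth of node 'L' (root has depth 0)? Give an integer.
Answer: 1

Derivation:
Path from root to L: K -> L
Depth = number of edges = 1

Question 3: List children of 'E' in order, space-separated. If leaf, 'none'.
Node E's children (from adjacency): (leaf)

Answer: none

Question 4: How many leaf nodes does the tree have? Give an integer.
Answer: 8

Derivation:
Leaves (nodes with no children): C, D, E, F, H, J, L, M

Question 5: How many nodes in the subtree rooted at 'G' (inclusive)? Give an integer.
Answer: 4

Derivation:
Subtree rooted at G contains: B, D, E, G
Count = 4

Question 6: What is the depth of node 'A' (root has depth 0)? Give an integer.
Path from root to A: K -> A
Depth = number of edges = 1

Answer: 1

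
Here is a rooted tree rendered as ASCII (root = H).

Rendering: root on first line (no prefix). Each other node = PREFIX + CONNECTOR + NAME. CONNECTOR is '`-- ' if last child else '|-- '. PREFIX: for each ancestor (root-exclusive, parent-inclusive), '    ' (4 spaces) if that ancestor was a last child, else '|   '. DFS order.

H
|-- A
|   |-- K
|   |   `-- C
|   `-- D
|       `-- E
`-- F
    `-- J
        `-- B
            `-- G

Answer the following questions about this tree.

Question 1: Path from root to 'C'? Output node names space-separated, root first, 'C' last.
Answer: H A K C

Derivation:
Walk down from root: H -> A -> K -> C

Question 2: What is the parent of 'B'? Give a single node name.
Scan adjacency: B appears as child of J

Answer: J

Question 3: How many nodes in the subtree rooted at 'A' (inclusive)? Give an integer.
Answer: 5

Derivation:
Subtree rooted at A contains: A, C, D, E, K
Count = 5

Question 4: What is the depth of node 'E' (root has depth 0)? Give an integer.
Answer: 3

Derivation:
Path from root to E: H -> A -> D -> E
Depth = number of edges = 3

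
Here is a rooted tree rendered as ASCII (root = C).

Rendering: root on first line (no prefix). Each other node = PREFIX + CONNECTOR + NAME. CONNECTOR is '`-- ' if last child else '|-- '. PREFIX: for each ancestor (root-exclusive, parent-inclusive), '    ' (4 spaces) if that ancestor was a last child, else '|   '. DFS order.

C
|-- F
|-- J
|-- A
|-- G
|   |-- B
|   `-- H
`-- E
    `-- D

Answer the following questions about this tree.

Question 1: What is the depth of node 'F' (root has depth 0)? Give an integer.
Answer: 1

Derivation:
Path from root to F: C -> F
Depth = number of edges = 1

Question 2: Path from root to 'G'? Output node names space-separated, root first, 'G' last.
Answer: C G

Derivation:
Walk down from root: C -> G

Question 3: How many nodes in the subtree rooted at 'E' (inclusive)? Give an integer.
Subtree rooted at E contains: D, E
Count = 2

Answer: 2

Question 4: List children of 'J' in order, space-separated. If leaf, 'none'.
Answer: none

Derivation:
Node J's children (from adjacency): (leaf)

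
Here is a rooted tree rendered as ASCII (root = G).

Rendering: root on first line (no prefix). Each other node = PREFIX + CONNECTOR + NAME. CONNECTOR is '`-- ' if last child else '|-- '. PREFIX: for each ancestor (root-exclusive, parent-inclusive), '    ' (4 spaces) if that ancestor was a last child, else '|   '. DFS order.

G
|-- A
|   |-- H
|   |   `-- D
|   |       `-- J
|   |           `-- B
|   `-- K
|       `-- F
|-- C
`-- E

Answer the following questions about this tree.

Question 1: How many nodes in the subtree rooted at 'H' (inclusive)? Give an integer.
Subtree rooted at H contains: B, D, H, J
Count = 4

Answer: 4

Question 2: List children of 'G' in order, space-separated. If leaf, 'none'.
Answer: A C E

Derivation:
Node G's children (from adjacency): A, C, E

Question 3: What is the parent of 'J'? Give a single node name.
Scan adjacency: J appears as child of D

Answer: D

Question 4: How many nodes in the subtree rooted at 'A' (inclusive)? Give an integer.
Subtree rooted at A contains: A, B, D, F, H, J, K
Count = 7

Answer: 7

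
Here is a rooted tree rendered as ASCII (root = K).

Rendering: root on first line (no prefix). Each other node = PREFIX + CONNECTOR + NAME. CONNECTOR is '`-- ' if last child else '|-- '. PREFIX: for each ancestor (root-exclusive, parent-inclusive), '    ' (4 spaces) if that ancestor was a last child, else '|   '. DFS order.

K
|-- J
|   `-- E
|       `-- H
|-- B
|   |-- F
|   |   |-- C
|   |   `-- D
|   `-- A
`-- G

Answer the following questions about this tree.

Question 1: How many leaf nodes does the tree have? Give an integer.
Leaves (nodes with no children): A, C, D, G, H

Answer: 5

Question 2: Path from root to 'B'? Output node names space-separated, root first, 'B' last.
Walk down from root: K -> B

Answer: K B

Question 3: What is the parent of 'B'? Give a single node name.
Scan adjacency: B appears as child of K

Answer: K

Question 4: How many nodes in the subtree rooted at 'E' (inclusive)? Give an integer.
Answer: 2

Derivation:
Subtree rooted at E contains: E, H
Count = 2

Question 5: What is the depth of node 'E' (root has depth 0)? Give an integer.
Path from root to E: K -> J -> E
Depth = number of edges = 2

Answer: 2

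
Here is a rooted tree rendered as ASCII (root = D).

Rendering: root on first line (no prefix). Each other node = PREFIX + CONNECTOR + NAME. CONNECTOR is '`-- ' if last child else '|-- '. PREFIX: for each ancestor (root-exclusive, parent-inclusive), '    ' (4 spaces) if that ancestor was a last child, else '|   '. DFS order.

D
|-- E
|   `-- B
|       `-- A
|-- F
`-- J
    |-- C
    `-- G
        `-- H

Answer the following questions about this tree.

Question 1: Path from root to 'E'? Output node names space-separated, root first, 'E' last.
Walk down from root: D -> E

Answer: D E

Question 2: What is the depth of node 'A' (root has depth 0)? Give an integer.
Path from root to A: D -> E -> B -> A
Depth = number of edges = 3

Answer: 3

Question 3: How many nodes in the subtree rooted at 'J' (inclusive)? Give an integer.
Subtree rooted at J contains: C, G, H, J
Count = 4

Answer: 4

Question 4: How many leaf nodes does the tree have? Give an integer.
Answer: 4

Derivation:
Leaves (nodes with no children): A, C, F, H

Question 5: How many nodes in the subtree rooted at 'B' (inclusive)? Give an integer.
Subtree rooted at B contains: A, B
Count = 2

Answer: 2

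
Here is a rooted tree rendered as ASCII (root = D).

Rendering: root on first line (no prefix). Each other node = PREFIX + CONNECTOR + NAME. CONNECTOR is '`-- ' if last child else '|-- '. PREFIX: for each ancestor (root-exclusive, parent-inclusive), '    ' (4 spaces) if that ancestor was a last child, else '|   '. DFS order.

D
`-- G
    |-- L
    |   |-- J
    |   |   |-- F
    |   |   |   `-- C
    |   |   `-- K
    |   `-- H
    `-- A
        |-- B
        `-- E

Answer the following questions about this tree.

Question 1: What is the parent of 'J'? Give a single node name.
Answer: L

Derivation:
Scan adjacency: J appears as child of L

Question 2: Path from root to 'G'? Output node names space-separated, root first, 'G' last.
Walk down from root: D -> G

Answer: D G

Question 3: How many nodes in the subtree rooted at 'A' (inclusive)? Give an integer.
Subtree rooted at A contains: A, B, E
Count = 3

Answer: 3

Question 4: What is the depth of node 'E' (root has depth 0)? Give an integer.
Answer: 3

Derivation:
Path from root to E: D -> G -> A -> E
Depth = number of edges = 3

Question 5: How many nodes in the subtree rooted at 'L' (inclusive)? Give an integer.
Subtree rooted at L contains: C, F, H, J, K, L
Count = 6

Answer: 6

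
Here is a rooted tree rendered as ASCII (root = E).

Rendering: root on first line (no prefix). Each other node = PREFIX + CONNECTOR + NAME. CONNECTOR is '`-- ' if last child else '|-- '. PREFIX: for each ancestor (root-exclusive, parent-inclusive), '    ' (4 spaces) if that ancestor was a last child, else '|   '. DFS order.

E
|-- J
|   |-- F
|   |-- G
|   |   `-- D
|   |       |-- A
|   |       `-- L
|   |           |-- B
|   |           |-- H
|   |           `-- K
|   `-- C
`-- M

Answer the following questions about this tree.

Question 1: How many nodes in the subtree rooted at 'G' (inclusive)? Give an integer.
Subtree rooted at G contains: A, B, D, G, H, K, L
Count = 7

Answer: 7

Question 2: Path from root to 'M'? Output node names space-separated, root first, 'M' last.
Answer: E M

Derivation:
Walk down from root: E -> M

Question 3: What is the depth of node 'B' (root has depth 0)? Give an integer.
Answer: 5

Derivation:
Path from root to B: E -> J -> G -> D -> L -> B
Depth = number of edges = 5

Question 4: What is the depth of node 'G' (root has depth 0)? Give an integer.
Path from root to G: E -> J -> G
Depth = number of edges = 2

Answer: 2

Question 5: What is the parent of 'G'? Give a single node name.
Answer: J

Derivation:
Scan adjacency: G appears as child of J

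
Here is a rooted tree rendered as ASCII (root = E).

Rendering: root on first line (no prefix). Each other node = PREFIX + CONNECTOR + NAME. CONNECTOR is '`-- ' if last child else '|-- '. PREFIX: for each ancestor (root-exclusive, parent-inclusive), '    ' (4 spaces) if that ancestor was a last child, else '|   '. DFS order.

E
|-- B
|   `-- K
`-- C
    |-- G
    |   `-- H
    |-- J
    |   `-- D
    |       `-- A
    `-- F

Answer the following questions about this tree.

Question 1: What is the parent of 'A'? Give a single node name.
Scan adjacency: A appears as child of D

Answer: D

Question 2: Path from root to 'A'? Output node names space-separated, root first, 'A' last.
Walk down from root: E -> C -> J -> D -> A

Answer: E C J D A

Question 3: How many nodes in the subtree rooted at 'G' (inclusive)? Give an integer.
Subtree rooted at G contains: G, H
Count = 2

Answer: 2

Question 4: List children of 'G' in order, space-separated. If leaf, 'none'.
Answer: H

Derivation:
Node G's children (from adjacency): H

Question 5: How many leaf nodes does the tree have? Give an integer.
Leaves (nodes with no children): A, F, H, K

Answer: 4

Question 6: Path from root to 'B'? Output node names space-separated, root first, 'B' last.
Walk down from root: E -> B

Answer: E B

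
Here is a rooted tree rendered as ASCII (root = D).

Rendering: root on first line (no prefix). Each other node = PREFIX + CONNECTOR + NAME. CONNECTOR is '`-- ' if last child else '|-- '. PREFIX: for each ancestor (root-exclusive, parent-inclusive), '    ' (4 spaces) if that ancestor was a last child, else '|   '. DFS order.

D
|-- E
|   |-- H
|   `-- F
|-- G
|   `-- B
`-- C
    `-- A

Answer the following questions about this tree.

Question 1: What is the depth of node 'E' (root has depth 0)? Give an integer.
Answer: 1

Derivation:
Path from root to E: D -> E
Depth = number of edges = 1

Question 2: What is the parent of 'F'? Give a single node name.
Answer: E

Derivation:
Scan adjacency: F appears as child of E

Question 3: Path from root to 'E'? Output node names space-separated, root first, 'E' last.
Answer: D E

Derivation:
Walk down from root: D -> E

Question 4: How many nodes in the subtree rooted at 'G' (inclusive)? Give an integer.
Subtree rooted at G contains: B, G
Count = 2

Answer: 2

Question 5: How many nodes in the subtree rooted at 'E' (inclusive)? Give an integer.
Subtree rooted at E contains: E, F, H
Count = 3

Answer: 3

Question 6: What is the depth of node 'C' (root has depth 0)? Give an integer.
Path from root to C: D -> C
Depth = number of edges = 1

Answer: 1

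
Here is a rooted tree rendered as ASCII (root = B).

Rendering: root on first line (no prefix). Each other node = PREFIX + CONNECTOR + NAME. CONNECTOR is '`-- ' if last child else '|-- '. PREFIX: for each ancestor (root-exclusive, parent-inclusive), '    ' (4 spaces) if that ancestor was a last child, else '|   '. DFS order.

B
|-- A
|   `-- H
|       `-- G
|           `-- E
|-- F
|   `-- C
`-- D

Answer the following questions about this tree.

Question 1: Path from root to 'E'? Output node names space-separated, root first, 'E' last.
Answer: B A H G E

Derivation:
Walk down from root: B -> A -> H -> G -> E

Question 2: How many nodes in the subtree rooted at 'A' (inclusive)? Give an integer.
Answer: 4

Derivation:
Subtree rooted at A contains: A, E, G, H
Count = 4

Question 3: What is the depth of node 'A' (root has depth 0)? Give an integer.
Path from root to A: B -> A
Depth = number of edges = 1

Answer: 1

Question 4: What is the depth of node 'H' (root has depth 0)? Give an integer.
Answer: 2

Derivation:
Path from root to H: B -> A -> H
Depth = number of edges = 2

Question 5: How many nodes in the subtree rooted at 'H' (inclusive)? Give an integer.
Subtree rooted at H contains: E, G, H
Count = 3

Answer: 3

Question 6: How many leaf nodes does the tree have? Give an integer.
Leaves (nodes with no children): C, D, E

Answer: 3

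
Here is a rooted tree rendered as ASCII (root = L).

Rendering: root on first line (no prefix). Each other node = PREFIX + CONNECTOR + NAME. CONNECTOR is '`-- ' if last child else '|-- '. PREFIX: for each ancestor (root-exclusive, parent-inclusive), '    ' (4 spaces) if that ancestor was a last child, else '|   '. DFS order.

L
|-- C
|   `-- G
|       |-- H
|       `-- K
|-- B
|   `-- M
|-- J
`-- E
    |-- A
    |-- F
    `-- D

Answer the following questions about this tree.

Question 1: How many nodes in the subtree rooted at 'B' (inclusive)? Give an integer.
Subtree rooted at B contains: B, M
Count = 2

Answer: 2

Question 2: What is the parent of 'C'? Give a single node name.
Answer: L

Derivation:
Scan adjacency: C appears as child of L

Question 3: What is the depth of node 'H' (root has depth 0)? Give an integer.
Answer: 3

Derivation:
Path from root to H: L -> C -> G -> H
Depth = number of edges = 3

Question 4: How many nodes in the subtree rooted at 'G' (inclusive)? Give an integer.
Answer: 3

Derivation:
Subtree rooted at G contains: G, H, K
Count = 3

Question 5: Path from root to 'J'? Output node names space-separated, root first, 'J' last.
Answer: L J

Derivation:
Walk down from root: L -> J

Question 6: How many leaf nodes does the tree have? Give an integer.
Leaves (nodes with no children): A, D, F, H, J, K, M

Answer: 7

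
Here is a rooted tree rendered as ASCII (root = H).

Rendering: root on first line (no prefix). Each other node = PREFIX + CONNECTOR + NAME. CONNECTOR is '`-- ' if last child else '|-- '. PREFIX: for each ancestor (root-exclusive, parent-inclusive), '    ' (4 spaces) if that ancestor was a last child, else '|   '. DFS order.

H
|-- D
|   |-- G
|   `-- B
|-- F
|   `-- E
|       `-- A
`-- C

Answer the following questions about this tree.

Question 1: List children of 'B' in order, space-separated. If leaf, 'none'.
Node B's children (from adjacency): (leaf)

Answer: none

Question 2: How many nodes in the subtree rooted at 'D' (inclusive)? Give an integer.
Subtree rooted at D contains: B, D, G
Count = 3

Answer: 3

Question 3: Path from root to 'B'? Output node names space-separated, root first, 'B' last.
Walk down from root: H -> D -> B

Answer: H D B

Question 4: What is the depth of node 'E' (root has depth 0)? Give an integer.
Answer: 2

Derivation:
Path from root to E: H -> F -> E
Depth = number of edges = 2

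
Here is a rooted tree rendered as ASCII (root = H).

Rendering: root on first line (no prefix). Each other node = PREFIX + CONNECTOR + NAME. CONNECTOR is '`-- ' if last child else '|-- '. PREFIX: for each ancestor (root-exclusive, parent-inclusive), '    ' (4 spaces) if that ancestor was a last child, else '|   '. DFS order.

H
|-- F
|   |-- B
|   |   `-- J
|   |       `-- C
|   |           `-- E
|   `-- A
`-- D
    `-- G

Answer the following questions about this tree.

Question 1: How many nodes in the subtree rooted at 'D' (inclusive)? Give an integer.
Subtree rooted at D contains: D, G
Count = 2

Answer: 2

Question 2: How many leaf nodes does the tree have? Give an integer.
Leaves (nodes with no children): A, E, G

Answer: 3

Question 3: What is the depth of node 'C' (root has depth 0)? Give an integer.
Answer: 4

Derivation:
Path from root to C: H -> F -> B -> J -> C
Depth = number of edges = 4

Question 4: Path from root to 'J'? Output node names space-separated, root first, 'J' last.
Walk down from root: H -> F -> B -> J

Answer: H F B J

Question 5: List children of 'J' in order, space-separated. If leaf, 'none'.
Answer: C

Derivation:
Node J's children (from adjacency): C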